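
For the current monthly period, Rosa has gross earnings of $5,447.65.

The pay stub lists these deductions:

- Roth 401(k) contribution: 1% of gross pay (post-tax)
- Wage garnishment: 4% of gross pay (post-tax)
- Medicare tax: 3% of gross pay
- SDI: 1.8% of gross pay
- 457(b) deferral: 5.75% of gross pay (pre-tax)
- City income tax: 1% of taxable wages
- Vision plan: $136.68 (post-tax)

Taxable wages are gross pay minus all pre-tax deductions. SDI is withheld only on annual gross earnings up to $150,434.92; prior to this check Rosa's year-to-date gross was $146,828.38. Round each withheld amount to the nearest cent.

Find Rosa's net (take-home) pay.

$4,445.65

457(b) deferral: $5,447.65 × 0.0575 = $313.24
Taxable wages = $5,447.65 − $313.24 = $5,134.41
City income tax: $5,134.41 × 0.01 = $51.34
SDI: only $150,434.92 − $146,828.38 = $3,606.54 of this check is subject → $3,606.54 × 0.018 = $64.92
Medicare tax: $5,447.65 × 0.03 = $163.43
Wage garnishment: $5,447.65 × 0.04 = $217.91
Vision plan: $136.68
Roth 401(k) contribution: $5,447.65 × 0.01 = $54.48
Total deductions = $313.24 + $51.34 + $64.92 + $163.43 + $217.91 + $136.68 + $54.48 = $1,002.00
Net pay = $5,447.65 − $1,002.00 = $4,445.65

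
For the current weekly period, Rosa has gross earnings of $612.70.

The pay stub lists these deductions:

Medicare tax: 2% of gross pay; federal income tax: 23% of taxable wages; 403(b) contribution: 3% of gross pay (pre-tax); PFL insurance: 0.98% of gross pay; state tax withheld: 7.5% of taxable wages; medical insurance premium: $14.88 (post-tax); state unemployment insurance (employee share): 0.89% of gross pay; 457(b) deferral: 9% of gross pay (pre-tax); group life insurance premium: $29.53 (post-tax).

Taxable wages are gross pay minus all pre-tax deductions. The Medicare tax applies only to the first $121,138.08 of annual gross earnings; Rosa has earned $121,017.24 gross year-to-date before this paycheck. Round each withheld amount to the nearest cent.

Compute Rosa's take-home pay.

457(b) deferral: $612.70 × 0.09 = $55.14
403(b) contribution: $612.70 × 0.03 = $18.38
Pre-tax total = $55.14 + $18.38 = $73.52
Taxable wages = $612.70 − $73.52 = $539.18
Federal income tax: $539.18 × 0.23 = $124.01
State tax withheld: $539.18 × 0.075 = $40.44
Medicare tax: only $121,138.08 − $121,017.24 = $120.84 of this check is subject → $120.84 × 0.02 = $2.42
PFL insurance: $612.70 × 0.0098 = $6.00
State unemployment insurance (employee share): $612.70 × 0.0089 = $5.45
Medical insurance premium: $14.88
Group life insurance premium: $29.53
Total deductions = $55.14 + $18.38 + $124.01 + $40.44 + $2.42 + $6.00 + $5.45 + $14.88 + $29.53 = $296.25
Net pay = $612.70 − $296.25 = $316.45

$316.45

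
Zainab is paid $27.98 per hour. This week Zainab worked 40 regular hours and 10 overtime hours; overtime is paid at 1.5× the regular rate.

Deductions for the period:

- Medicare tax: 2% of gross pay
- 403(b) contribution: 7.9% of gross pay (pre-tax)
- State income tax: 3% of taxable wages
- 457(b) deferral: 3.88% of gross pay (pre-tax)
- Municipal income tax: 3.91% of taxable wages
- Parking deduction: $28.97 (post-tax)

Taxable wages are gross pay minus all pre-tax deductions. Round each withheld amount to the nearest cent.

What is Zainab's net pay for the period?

$1,204.06

Regular pay: 40 × $27.98 = $1,119.20
Overtime pay: 10 × $27.98 × 1.5 = $419.70
Gross pay = $1,119.20 + $419.70 = $1,538.90
403(b) contribution: $1,538.90 × 0.079 = $121.57
457(b) deferral: $1,538.90 × 0.0388 = $59.71
Pre-tax total = $121.57 + $59.71 = $181.28
Taxable wages = $1,538.90 − $181.28 = $1,357.62
State income tax: $1,357.62 × 0.03 = $40.73
Municipal income tax: $1,357.62 × 0.0391 = $53.08
Medicare tax: $1,538.90 × 0.02 = $30.78
Parking deduction: $28.97
Total deductions = $121.57 + $59.71 + $40.73 + $53.08 + $30.78 + $28.97 = $334.84
Net pay = $1,538.90 − $334.84 = $1,204.06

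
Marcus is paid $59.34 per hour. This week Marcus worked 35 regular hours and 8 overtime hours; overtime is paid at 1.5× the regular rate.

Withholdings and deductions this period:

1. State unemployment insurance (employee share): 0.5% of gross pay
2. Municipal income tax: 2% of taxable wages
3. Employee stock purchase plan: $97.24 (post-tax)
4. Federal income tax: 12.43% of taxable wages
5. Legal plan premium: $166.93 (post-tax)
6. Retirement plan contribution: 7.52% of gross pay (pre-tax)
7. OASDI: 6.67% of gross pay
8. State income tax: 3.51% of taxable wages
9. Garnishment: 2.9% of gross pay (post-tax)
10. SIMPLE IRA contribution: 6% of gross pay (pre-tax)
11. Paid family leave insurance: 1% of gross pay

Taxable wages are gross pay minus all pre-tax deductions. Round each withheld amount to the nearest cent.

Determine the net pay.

$1,406.31

Regular pay: 35 × $59.34 = $2,076.90
Overtime pay: 8 × $59.34 × 1.5 = $712.08
Gross pay = $2,076.90 + $712.08 = $2,788.98
SIMPLE IRA contribution: $2,788.98 × 0.06 = $167.34
Retirement plan contribution: $2,788.98 × 0.0752 = $209.73
Pre-tax total = $167.34 + $209.73 = $377.07
Taxable wages = $2,788.98 − $377.07 = $2,411.91
Federal income tax: $2,411.91 × 0.1243 = $299.80
State income tax: $2,411.91 × 0.0351 = $84.66
Municipal income tax: $2,411.91 × 0.02 = $48.24
Paid family leave insurance: $2,788.98 × 0.01 = $27.89
State unemployment insurance (employee share): $2,788.98 × 0.005 = $13.94
OASDI: $2,788.98 × 0.0667 = $186.02
Garnishment: $2,788.98 × 0.029 = $80.88
Legal plan premium: $166.93
Employee stock purchase plan: $97.24
Total deductions = $167.34 + $209.73 + $299.80 + $84.66 + $48.24 + $27.89 + $13.94 + $186.02 + $80.88 + $166.93 + $97.24 = $1,382.67
Net pay = $2,788.98 − $1,382.67 = $1,406.31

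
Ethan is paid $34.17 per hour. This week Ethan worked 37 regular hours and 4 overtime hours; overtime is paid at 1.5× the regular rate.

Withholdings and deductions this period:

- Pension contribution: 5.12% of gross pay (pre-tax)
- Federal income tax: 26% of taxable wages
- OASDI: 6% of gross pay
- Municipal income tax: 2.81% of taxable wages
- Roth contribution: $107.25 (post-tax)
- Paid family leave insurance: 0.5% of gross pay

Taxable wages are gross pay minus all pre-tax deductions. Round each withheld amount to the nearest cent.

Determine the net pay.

Regular pay: 37 × $34.17 = $1,264.29
Overtime pay: 4 × $34.17 × 1.5 = $205.02
Gross pay = $1,264.29 + $205.02 = $1,469.31
Pension contribution: $1,469.31 × 0.0512 = $75.23
Taxable wages = $1,469.31 − $75.23 = $1,394.08
Municipal income tax: $1,394.08 × 0.0281 = $39.17
Federal income tax: $1,394.08 × 0.26 = $362.46
Paid family leave insurance: $1,469.31 × 0.005 = $7.35
OASDI: $1,469.31 × 0.06 = $88.16
Roth contribution: $107.25
Total deductions = $75.23 + $39.17 + $362.46 + $7.35 + $88.16 + $107.25 = $679.62
Net pay = $1,469.31 − $679.62 = $789.69

$789.69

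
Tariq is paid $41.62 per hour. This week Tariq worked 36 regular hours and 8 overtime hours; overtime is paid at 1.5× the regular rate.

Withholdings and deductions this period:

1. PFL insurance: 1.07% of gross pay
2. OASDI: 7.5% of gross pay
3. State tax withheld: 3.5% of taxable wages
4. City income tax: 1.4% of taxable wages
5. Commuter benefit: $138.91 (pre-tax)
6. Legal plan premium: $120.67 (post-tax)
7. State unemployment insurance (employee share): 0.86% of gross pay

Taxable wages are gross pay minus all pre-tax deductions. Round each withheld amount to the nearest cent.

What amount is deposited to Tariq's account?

Regular pay: 36 × $41.62 = $1,498.32
Overtime pay: 8 × $41.62 × 1.5 = $499.44
Gross pay = $1,498.32 + $499.44 = $1,997.76
Commuter benefit: $138.91
Taxable wages = $1,997.76 − $138.91 = $1,858.85
City income tax: $1,858.85 × 0.014 = $26.02
State tax withheld: $1,858.85 × 0.035 = $65.06
State unemployment insurance (employee share): $1,997.76 × 0.0086 = $17.18
PFL insurance: $1,997.76 × 0.0107 = $21.38
OASDI: $1,997.76 × 0.075 = $149.83
Legal plan premium: $120.67
Total deductions = $138.91 + $26.02 + $65.06 + $17.18 + $21.38 + $149.83 + $120.67 = $539.05
Net pay = $1,997.76 − $539.05 = $1,458.71

$1,458.71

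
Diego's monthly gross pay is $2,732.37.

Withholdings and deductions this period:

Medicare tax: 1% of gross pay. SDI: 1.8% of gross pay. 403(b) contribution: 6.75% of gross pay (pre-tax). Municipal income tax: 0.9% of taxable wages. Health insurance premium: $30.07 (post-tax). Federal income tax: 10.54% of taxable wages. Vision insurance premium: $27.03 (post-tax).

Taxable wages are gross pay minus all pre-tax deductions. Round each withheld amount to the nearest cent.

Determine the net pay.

$2,122.86

403(b) contribution: $2,732.37 × 0.0675 = $184.43
Taxable wages = $2,732.37 − $184.43 = $2,547.94
Municipal income tax: $2,547.94 × 0.009 = $22.93
Federal income tax: $2,547.94 × 0.1054 = $268.55
SDI: $2,732.37 × 0.018 = $49.18
Medicare tax: $2,732.37 × 0.01 = $27.32
Health insurance premium: $30.07
Vision insurance premium: $27.03
Total deductions = $184.43 + $22.93 + $268.55 + $49.18 + $27.32 + $30.07 + $27.03 = $609.51
Net pay = $2,732.37 − $609.51 = $2,122.86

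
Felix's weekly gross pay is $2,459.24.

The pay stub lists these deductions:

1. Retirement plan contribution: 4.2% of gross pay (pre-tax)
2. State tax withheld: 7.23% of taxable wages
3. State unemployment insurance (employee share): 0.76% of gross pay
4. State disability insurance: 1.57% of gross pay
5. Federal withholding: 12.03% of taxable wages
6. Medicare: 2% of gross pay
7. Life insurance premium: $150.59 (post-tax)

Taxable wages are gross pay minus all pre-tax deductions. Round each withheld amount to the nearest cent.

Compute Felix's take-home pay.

$1,645.12

Retirement plan contribution: $2,459.24 × 0.042 = $103.29
Taxable wages = $2,459.24 − $103.29 = $2,355.95
Federal withholding: $2,355.95 × 0.1203 = $283.42
State tax withheld: $2,355.95 × 0.0723 = $170.34
State disability insurance: $2,459.24 × 0.0157 = $38.61
Medicare: $2,459.24 × 0.02 = $49.18
State unemployment insurance (employee share): $2,459.24 × 0.0076 = $18.69
Life insurance premium: $150.59
Total deductions = $103.29 + $283.42 + $170.34 + $38.61 + $49.18 + $18.69 + $150.59 = $814.12
Net pay = $2,459.24 − $814.12 = $1,645.12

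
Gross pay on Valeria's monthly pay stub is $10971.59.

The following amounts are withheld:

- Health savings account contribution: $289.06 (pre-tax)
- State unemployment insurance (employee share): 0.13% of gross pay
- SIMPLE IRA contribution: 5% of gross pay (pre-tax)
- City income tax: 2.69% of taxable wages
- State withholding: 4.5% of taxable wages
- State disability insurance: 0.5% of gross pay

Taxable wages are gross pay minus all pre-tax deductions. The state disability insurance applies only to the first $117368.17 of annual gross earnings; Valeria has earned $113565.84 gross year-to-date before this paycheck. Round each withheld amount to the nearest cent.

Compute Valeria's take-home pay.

SIMPLE IRA contribution: $10971.59 × 0.05 = $548.58
Health savings account contribution: $289.06
Pre-tax total = $548.58 + $289.06 = $837.64
Taxable wages = $10971.59 − $837.64 = $10133.95
State withholding: $10133.95 × 0.045 = $456.03
City income tax: $10133.95 × 0.0269 = $272.60
State unemployment insurance (employee share): $10971.59 × 0.0013 = $14.26
State disability insurance: only $117368.17 − $113565.84 = $3802.33 of this check is subject → $3802.33 × 0.005 = $19.01
Total deductions = $548.58 + $289.06 + $456.03 + $272.60 + $14.26 + $19.01 = $1599.54
Net pay = $10971.59 − $1599.54 = $9372.05

$9372.05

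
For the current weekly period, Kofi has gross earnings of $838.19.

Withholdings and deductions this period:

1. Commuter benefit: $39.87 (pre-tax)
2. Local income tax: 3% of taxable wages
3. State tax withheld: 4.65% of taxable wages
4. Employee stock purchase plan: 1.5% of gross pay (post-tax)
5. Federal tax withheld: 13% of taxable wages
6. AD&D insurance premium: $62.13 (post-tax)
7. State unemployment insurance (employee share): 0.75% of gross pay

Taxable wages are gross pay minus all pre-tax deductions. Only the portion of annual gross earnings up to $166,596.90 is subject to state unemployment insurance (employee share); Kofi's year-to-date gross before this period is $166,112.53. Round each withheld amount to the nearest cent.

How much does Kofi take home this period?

$555.14

Commuter benefit: $39.87
Taxable wages = $838.19 − $39.87 = $798.32
Federal tax withheld: $798.32 × 0.13 = $103.78
State tax withheld: $798.32 × 0.0465 = $37.12
Local income tax: $798.32 × 0.03 = $23.95
State unemployment insurance (employee share): only $166,596.90 − $166,112.53 = $484.37 of this check is subject → $484.37 × 0.0075 = $3.63
Employee stock purchase plan: $838.19 × 0.015 = $12.57
AD&D insurance premium: $62.13
Total deductions = $39.87 + $103.78 + $37.12 + $23.95 + $3.63 + $12.57 + $62.13 = $283.05
Net pay = $838.19 − $283.05 = $555.14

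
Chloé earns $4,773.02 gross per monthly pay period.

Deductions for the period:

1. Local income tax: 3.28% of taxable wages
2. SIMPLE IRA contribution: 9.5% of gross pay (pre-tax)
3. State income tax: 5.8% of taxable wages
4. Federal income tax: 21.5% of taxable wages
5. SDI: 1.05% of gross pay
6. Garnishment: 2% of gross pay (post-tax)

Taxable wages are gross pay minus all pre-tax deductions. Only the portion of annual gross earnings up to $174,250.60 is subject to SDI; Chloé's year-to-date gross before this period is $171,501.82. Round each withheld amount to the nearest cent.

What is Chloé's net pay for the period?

$2,874.33

SIMPLE IRA contribution: $4,773.02 × 0.095 = $453.44
Taxable wages = $4,773.02 − $453.44 = $4,319.58
Local income tax: $4,319.58 × 0.0328 = $141.68
State income tax: $4,319.58 × 0.058 = $250.54
Federal income tax: $4,319.58 × 0.215 = $928.71
SDI: only $174,250.60 − $171,501.82 = $2,748.78 of this check is subject → $2,748.78 × 0.0105 = $28.86
Garnishment: $4,773.02 × 0.02 = $95.46
Total deductions = $453.44 + $141.68 + $250.54 + $928.71 + $28.86 + $95.46 = $1,898.69
Net pay = $4,773.02 − $1,898.69 = $2,874.33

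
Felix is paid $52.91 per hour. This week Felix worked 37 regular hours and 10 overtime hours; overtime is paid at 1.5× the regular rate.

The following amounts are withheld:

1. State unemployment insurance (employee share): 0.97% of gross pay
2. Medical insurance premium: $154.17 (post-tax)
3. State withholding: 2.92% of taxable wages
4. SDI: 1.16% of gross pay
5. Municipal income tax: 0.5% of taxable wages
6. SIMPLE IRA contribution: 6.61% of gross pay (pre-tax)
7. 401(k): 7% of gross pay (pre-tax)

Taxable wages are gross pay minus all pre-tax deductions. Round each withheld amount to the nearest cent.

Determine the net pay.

Regular pay: 37 × $52.91 = $1,957.67
Overtime pay: 10 × $52.91 × 1.5 = $793.65
Gross pay = $1,957.67 + $793.65 = $2,751.32
401(k): $2,751.32 × 0.07 = $192.59
SIMPLE IRA contribution: $2,751.32 × 0.0661 = $181.86
Pre-tax total = $192.59 + $181.86 = $374.45
Taxable wages = $2,751.32 − $374.45 = $2,376.87
State withholding: $2,376.87 × 0.0292 = $69.40
Municipal income tax: $2,376.87 × 0.005 = $11.88
State unemployment insurance (employee share): $2,751.32 × 0.0097 = $26.69
SDI: $2,751.32 × 0.0116 = $31.92
Medical insurance premium: $154.17
Total deductions = $192.59 + $181.86 + $69.40 + $11.88 + $26.69 + $31.92 + $154.17 = $668.51
Net pay = $2,751.32 − $668.51 = $2,082.81

$2,082.81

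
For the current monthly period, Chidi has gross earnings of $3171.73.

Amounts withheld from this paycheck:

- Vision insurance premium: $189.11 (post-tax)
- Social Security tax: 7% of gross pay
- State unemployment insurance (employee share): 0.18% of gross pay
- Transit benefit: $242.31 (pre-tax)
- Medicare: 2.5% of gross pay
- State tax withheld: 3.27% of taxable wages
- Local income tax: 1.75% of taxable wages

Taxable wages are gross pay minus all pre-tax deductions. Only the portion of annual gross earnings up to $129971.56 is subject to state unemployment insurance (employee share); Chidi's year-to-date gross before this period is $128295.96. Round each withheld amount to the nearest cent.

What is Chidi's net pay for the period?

$2288.93

Transit benefit: $242.31
Taxable wages = $3171.73 − $242.31 = $2929.42
Local income tax: $2929.42 × 0.0175 = $51.26
State tax withheld: $2929.42 × 0.0327 = $95.79
Medicare: $3171.73 × 0.025 = $79.29
State unemployment insurance (employee share): only $129971.56 − $128295.96 = $1675.60 of this check is subject → $1675.60 × 0.0018 = $3.02
Social Security tax: $3171.73 × 0.07 = $222.02
Vision insurance premium: $189.11
Total deductions = $242.31 + $51.26 + $95.79 + $79.29 + $3.02 + $222.02 + $189.11 = $882.80
Net pay = $3171.73 − $882.80 = $2288.93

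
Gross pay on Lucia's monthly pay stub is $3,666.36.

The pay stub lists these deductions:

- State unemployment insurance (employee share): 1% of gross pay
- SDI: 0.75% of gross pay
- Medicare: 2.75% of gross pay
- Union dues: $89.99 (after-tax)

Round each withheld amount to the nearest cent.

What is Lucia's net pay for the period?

$3,411.39

State unemployment insurance (employee share): $3,666.36 × 0.01 = $36.66
Medicare: $3,666.36 × 0.0275 = $100.82
SDI: $3,666.36 × 0.0075 = $27.50
Union dues: $89.99
Total deductions = $36.66 + $100.82 + $27.50 + $89.99 = $254.97
Net pay = $3,666.36 − $254.97 = $3,411.39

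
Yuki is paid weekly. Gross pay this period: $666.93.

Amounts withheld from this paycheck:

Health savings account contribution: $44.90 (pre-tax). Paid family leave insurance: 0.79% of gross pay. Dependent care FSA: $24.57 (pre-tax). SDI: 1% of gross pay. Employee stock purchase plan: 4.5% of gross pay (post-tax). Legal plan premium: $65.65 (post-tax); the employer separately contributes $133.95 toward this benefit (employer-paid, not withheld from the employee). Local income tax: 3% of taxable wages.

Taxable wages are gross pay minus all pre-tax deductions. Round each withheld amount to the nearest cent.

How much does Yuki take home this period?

Health savings account contribution: $44.90
Dependent care FSA: $24.57
Pre-tax total = $44.90 + $24.57 = $69.47
Taxable wages = $666.93 − $69.47 = $597.46
Local income tax: $597.46 × 0.03 = $17.92
Paid family leave insurance: $666.93 × 0.0079 = $5.27
SDI: $666.93 × 0.01 = $6.67
Employee stock purchase plan: $666.93 × 0.045 = $30.01
Legal plan premium: $65.65
(Employer's $133.95 toward legal plan premium is not withheld from the employee.)
Total deductions = $44.90 + $24.57 + $17.92 + $5.27 + $6.67 + $30.01 + $65.65 = $194.99
Net pay = $666.93 − $194.99 = $471.94

$471.94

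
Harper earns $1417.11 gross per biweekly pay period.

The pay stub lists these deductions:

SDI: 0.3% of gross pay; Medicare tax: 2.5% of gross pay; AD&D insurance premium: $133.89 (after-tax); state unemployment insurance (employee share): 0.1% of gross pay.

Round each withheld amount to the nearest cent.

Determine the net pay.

SDI: $1417.11 × 0.003 = $4.25
State unemployment insurance (employee share): $1417.11 × 0.001 = $1.42
Medicare tax: $1417.11 × 0.025 = $35.43
AD&D insurance premium: $133.89
Total deductions = $4.25 + $1.42 + $35.43 + $133.89 = $174.99
Net pay = $1417.11 − $174.99 = $1242.12

$1242.12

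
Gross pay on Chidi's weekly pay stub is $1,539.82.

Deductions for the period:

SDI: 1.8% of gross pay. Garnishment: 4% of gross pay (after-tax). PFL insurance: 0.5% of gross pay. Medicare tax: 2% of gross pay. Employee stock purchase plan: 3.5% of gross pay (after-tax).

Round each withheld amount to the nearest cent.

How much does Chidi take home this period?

$1,358.12

Medicare tax: $1,539.82 × 0.02 = $30.80
SDI: $1,539.82 × 0.018 = $27.72
PFL insurance: $1,539.82 × 0.005 = $7.70
Employee stock purchase plan: $1,539.82 × 0.035 = $53.89
Garnishment: $1,539.82 × 0.04 = $61.59
Total deductions = $30.80 + $27.72 + $7.70 + $53.89 + $61.59 = $181.70
Net pay = $1,539.82 − $181.70 = $1,358.12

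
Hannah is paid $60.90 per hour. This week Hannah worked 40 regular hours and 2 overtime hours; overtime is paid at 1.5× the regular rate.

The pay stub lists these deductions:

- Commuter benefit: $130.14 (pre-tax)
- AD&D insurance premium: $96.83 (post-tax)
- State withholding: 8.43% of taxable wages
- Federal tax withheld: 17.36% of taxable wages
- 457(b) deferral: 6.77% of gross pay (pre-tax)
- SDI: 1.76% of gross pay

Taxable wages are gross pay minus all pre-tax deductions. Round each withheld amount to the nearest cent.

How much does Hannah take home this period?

$1,572.27

Regular pay: 40 × $60.90 = $2,436.00
Overtime pay: 2 × $60.90 × 1.5 = $182.70
Gross pay = $2,436.00 + $182.70 = $2,618.70
Commuter benefit: $130.14
457(b) deferral: $2,618.70 × 0.0677 = $177.29
Pre-tax total = $130.14 + $177.29 = $307.43
Taxable wages = $2,618.70 − $307.43 = $2,311.27
Federal tax withheld: $2,311.27 × 0.1736 = $401.24
State withholding: $2,311.27 × 0.0843 = $194.84
SDI: $2,618.70 × 0.0176 = $46.09
AD&D insurance premium: $96.83
Total deductions = $130.14 + $177.29 + $401.24 + $194.84 + $46.09 + $96.83 = $1,046.43
Net pay = $2,618.70 − $1,046.43 = $1,572.27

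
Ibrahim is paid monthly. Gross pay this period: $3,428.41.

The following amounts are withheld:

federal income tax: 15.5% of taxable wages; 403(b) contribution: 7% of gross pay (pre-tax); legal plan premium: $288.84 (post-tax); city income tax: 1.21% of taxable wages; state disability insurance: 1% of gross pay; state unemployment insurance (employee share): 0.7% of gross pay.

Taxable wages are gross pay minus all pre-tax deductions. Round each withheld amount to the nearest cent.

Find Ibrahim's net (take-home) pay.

$2,308.51

403(b) contribution: $3,428.41 × 0.07 = $239.99
Taxable wages = $3,428.41 − $239.99 = $3,188.42
Federal income tax: $3,188.42 × 0.155 = $494.21
City income tax: $3,188.42 × 0.0121 = $38.58
State disability insurance: $3,428.41 × 0.01 = $34.28
State unemployment insurance (employee share): $3,428.41 × 0.007 = $24.00
Legal plan premium: $288.84
Total deductions = $239.99 + $494.21 + $38.58 + $34.28 + $24.00 + $288.84 = $1,119.90
Net pay = $3,428.41 − $1,119.90 = $2,308.51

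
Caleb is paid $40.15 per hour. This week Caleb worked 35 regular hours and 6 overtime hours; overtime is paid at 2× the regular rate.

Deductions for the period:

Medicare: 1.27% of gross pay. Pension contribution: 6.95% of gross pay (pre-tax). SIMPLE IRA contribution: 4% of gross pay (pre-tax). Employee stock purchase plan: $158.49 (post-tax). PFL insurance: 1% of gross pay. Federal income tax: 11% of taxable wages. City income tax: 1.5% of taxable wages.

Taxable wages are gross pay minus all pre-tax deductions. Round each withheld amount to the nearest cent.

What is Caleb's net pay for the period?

$1,269.03

Regular pay: 35 × $40.15 = $1,405.25
Overtime pay: 6 × $40.15 × 2 = $481.80
Gross pay = $1,405.25 + $481.80 = $1,887.05
Pension contribution: $1,887.05 × 0.0695 = $131.15
SIMPLE IRA contribution: $1,887.05 × 0.04 = $75.48
Pre-tax total = $131.15 + $75.48 = $206.63
Taxable wages = $1,887.05 − $206.63 = $1,680.42
City income tax: $1,680.42 × 0.015 = $25.21
Federal income tax: $1,680.42 × 0.11 = $184.85
Medicare: $1,887.05 × 0.0127 = $23.97
PFL insurance: $1,887.05 × 0.01 = $18.87
Employee stock purchase plan: $158.49
Total deductions = $131.15 + $75.48 + $25.21 + $184.85 + $23.97 + $18.87 + $158.49 = $618.02
Net pay = $1,887.05 − $618.02 = $1,269.03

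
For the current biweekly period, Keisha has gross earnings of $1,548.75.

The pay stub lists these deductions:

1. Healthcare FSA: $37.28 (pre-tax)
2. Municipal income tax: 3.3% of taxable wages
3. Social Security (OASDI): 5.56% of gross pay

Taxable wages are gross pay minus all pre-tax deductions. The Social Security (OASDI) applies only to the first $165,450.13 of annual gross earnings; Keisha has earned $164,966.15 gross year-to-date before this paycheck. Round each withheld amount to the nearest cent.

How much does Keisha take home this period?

$1,434.68

Healthcare FSA: $37.28
Taxable wages = $1,548.75 − $37.28 = $1,511.47
Municipal income tax: $1,511.47 × 0.033 = $49.88
Social Security (OASDI): only $165,450.13 − $164,966.15 = $483.98 of this check is subject → $483.98 × 0.0556 = $26.91
Total deductions = $37.28 + $49.88 + $26.91 = $114.07
Net pay = $1,548.75 − $114.07 = $1,434.68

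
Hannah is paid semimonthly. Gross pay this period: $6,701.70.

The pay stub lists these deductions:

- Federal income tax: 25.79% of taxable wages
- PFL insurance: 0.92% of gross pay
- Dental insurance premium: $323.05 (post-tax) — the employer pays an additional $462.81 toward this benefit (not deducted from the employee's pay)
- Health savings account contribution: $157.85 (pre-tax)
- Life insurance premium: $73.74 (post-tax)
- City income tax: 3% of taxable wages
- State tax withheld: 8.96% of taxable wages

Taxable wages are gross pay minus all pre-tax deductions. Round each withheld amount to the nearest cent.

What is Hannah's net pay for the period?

$3,615.09

Health savings account contribution: $157.85
Taxable wages = $6,701.70 − $157.85 = $6,543.85
State tax withheld: $6,543.85 × 0.0896 = $586.33
Federal income tax: $6,543.85 × 0.2579 = $1,687.66
City income tax: $6,543.85 × 0.03 = $196.32
PFL insurance: $6,701.70 × 0.0092 = $61.66
Life insurance premium: $73.74
Dental insurance premium: $323.05
(Employer's $462.81 toward dental insurance premium is not withheld from the employee.)
Total deductions = $157.85 + $586.33 + $1,687.66 + $196.32 + $61.66 + $73.74 + $323.05 = $3,086.61
Net pay = $6,701.70 − $3,086.61 = $3,615.09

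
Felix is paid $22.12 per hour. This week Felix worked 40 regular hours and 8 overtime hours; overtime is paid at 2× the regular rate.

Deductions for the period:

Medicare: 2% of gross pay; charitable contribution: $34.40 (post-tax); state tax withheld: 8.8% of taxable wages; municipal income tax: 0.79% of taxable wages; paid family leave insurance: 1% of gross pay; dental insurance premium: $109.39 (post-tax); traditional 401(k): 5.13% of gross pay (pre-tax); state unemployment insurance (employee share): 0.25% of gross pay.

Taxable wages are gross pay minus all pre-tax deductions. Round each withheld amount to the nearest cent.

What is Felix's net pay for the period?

$878.43

Regular pay: 40 × $22.12 = $884.80
Overtime pay: 8 × $22.12 × 2 = $353.92
Gross pay = $884.80 + $353.92 = $1238.72
Traditional 401(k): $1238.72 × 0.0513 = $63.55
Taxable wages = $1238.72 − $63.55 = $1175.17
State tax withheld: $1175.17 × 0.088 = $103.41
Municipal income tax: $1175.17 × 0.0079 = $9.28
State unemployment insurance (employee share): $1238.72 × 0.0025 = $3.10
Paid family leave insurance: $1238.72 × 0.01 = $12.39
Medicare: $1238.72 × 0.02 = $24.77
Charitable contribution: $34.40
Dental insurance premium: $109.39
Total deductions = $63.55 + $103.41 + $9.28 + $3.10 + $12.39 + $24.77 + $34.40 + $109.39 = $360.29
Net pay = $1238.72 − $360.29 = $878.43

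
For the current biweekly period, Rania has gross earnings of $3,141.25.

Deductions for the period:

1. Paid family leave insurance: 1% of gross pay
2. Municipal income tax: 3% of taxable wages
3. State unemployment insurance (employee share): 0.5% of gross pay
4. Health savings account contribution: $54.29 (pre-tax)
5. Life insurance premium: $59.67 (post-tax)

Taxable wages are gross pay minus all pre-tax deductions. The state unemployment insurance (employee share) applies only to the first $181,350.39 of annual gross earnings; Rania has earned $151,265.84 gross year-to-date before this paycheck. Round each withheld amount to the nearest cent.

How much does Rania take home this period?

$2,887.56

Health savings account contribution: $54.29
Taxable wages = $3,141.25 − $54.29 = $3,086.96
Municipal income tax: $3,086.96 × 0.03 = $92.61
Paid family leave insurance: $3,141.25 × 0.01 = $31.41
State unemployment insurance (employee share): cap not yet reached, full $3,141.25 is subject → $3,141.25 × 0.005 = $15.71
Life insurance premium: $59.67
Total deductions = $54.29 + $92.61 + $31.41 + $15.71 + $59.67 = $253.69
Net pay = $3,141.25 − $253.69 = $2,887.56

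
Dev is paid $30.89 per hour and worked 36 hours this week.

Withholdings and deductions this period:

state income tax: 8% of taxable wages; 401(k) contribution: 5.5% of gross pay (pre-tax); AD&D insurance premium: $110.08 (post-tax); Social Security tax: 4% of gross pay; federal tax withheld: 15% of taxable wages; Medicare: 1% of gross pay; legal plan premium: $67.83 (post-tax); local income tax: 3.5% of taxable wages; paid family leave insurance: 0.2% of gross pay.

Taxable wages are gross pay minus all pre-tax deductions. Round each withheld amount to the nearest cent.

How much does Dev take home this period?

$536.67

Gross pay: 36 × $30.89 = $1,112.04
401(k) contribution: $1,112.04 × 0.055 = $61.16
Taxable wages = $1,112.04 − $61.16 = $1,050.88
Federal tax withheld: $1,050.88 × 0.15 = $157.63
Local income tax: $1,050.88 × 0.035 = $36.78
State income tax: $1,050.88 × 0.08 = $84.07
Paid family leave insurance: $1,112.04 × 0.002 = $2.22
Medicare: $1,112.04 × 0.01 = $11.12
Social Security tax: $1,112.04 × 0.04 = $44.48
AD&D insurance premium: $110.08
Legal plan premium: $67.83
Total deductions = $61.16 + $157.63 + $36.78 + $84.07 + $2.22 + $11.12 + $44.48 + $110.08 + $67.83 = $575.37
Net pay = $1,112.04 − $575.37 = $536.67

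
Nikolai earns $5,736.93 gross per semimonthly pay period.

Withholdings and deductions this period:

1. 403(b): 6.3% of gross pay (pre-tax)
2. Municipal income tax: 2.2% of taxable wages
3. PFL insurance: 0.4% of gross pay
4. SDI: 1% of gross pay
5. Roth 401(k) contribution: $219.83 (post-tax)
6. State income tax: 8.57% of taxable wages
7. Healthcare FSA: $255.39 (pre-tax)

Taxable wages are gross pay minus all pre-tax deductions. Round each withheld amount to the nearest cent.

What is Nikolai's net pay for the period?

403(b): $5,736.93 × 0.063 = $361.43
Healthcare FSA: $255.39
Pre-tax total = $361.43 + $255.39 = $616.82
Taxable wages = $5,736.93 − $616.82 = $5,120.11
Municipal income tax: $5,120.11 × 0.022 = $112.64
State income tax: $5,120.11 × 0.0857 = $438.79
PFL insurance: $5,736.93 × 0.004 = $22.95
SDI: $5,736.93 × 0.01 = $57.37
Roth 401(k) contribution: $219.83
Total deductions = $361.43 + $255.39 + $112.64 + $438.79 + $22.95 + $57.37 + $219.83 = $1,468.40
Net pay = $5,736.93 − $1,468.40 = $4,268.53

$4,268.53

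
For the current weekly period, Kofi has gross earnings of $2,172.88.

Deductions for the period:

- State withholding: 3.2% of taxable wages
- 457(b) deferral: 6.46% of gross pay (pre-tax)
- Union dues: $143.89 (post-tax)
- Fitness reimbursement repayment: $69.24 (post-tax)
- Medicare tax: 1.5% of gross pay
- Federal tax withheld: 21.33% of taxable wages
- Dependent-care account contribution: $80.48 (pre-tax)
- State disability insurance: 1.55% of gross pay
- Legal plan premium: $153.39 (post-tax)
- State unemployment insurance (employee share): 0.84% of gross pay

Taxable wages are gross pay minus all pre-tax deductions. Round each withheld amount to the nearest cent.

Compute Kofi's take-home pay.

$1,022.16

457(b) deferral: $2,172.88 × 0.0646 = $140.37
Dependent-care account contribution: $80.48
Pre-tax total = $140.37 + $80.48 = $220.85
Taxable wages = $2,172.88 − $220.85 = $1,952.03
Federal tax withheld: $1,952.03 × 0.2133 = $416.37
State withholding: $1,952.03 × 0.032 = $62.46
Medicare tax: $2,172.88 × 0.015 = $32.59
State unemployment insurance (employee share): $2,172.88 × 0.0084 = $18.25
State disability insurance: $2,172.88 × 0.0155 = $33.68
Fitness reimbursement repayment: $69.24
Legal plan premium: $153.39
Union dues: $143.89
Total deductions = $140.37 + $80.48 + $416.37 + $62.46 + $32.59 + $18.25 + $33.68 + $69.24 + $153.39 + $143.89 = $1,150.72
Net pay = $2,172.88 − $1,150.72 = $1,022.16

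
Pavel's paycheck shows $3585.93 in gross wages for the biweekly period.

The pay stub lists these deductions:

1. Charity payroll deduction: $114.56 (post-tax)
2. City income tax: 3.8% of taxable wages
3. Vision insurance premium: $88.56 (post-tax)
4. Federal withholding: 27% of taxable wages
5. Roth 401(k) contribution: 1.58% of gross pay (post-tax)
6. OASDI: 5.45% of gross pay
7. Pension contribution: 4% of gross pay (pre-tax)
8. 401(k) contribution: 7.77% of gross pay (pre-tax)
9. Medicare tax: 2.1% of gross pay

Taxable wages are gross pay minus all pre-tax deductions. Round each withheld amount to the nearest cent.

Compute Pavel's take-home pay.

Pension contribution: $3585.93 × 0.04 = $143.44
401(k) contribution: $3585.93 × 0.0777 = $278.63
Pre-tax total = $143.44 + $278.63 = $422.07
Taxable wages = $3585.93 − $422.07 = $3163.86
Federal withholding: $3163.86 × 0.27 = $854.24
City income tax: $3163.86 × 0.038 = $120.23
Medicare tax: $3585.93 × 0.021 = $75.30
OASDI: $3585.93 × 0.0545 = $195.43
Roth 401(k) contribution: $3585.93 × 0.0158 = $56.66
Charity payroll deduction: $114.56
Vision insurance premium: $88.56
Total deductions = $143.44 + $278.63 + $854.24 + $120.23 + $75.30 + $195.43 + $56.66 + $114.56 + $88.56 = $1927.05
Net pay = $3585.93 − $1927.05 = $1658.88

$1658.88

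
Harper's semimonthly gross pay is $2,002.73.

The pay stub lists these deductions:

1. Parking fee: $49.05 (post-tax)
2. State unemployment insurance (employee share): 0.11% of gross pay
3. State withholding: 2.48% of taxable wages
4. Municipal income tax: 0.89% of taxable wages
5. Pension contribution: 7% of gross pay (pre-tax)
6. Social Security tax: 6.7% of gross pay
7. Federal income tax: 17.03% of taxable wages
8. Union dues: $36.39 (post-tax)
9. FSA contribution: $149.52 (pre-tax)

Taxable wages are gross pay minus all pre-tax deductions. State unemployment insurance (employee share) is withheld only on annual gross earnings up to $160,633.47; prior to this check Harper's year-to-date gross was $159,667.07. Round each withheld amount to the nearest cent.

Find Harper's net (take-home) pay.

$1,142.88

FSA contribution: $149.52
Pension contribution: $2,002.73 × 0.07 = $140.19
Pre-tax total = $149.52 + $140.19 = $289.71
Taxable wages = $2,002.73 − $289.71 = $1,713.02
Federal income tax: $1,713.02 × 0.1703 = $291.73
Municipal income tax: $1,713.02 × 0.0089 = $15.25
State withholding: $1,713.02 × 0.0248 = $42.48
Social Security tax: $2,002.73 × 0.067 = $134.18
State unemployment insurance (employee share): only $160,633.47 − $159,667.07 = $966.40 of this check is subject → $966.40 × 0.0011 = $1.06
Union dues: $36.39
Parking fee: $49.05
Total deductions = $149.52 + $140.19 + $291.73 + $15.25 + $42.48 + $134.18 + $1.06 + $36.39 + $49.05 = $859.85
Net pay = $2,002.73 − $859.85 = $1,142.88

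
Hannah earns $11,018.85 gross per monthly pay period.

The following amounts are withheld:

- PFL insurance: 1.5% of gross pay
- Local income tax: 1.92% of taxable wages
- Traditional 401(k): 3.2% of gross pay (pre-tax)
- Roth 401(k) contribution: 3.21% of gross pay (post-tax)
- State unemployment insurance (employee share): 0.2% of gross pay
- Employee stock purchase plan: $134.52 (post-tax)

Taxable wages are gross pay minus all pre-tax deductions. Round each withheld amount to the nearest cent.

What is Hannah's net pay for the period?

$9,785.91

Traditional 401(k): $11,018.85 × 0.032 = $352.60
Taxable wages = $11,018.85 − $352.60 = $10,666.25
Local income tax: $10,666.25 × 0.0192 = $204.79
PFL insurance: $11,018.85 × 0.015 = $165.28
State unemployment insurance (employee share): $11,018.85 × 0.002 = $22.04
Roth 401(k) contribution: $11,018.85 × 0.0321 = $353.71
Employee stock purchase plan: $134.52
Total deductions = $352.60 + $204.79 + $165.28 + $22.04 + $353.71 + $134.52 = $1,232.94
Net pay = $11,018.85 − $1,232.94 = $9,785.91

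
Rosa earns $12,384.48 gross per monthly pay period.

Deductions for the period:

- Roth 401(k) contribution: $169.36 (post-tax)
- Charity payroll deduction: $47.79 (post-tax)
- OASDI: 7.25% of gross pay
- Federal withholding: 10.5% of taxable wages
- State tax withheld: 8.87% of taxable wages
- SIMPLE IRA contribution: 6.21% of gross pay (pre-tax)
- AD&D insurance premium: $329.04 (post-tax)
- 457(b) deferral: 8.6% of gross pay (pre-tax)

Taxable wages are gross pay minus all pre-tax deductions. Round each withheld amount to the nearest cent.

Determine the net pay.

$7,062.68

457(b) deferral: $12,384.48 × 0.086 = $1,065.07
SIMPLE IRA contribution: $12,384.48 × 0.0621 = $769.08
Pre-tax total = $1,065.07 + $769.08 = $1,834.15
Taxable wages = $12,384.48 − $1,834.15 = $10,550.33
State tax withheld: $10,550.33 × 0.0887 = $935.81
Federal withholding: $10,550.33 × 0.105 = $1,107.78
OASDI: $12,384.48 × 0.0725 = $897.87
Charity payroll deduction: $47.79
AD&D insurance premium: $329.04
Roth 401(k) contribution: $169.36
Total deductions = $1,065.07 + $769.08 + $935.81 + $1,107.78 + $897.87 + $47.79 + $329.04 + $169.36 = $5,321.80
Net pay = $12,384.48 − $5,321.80 = $7,062.68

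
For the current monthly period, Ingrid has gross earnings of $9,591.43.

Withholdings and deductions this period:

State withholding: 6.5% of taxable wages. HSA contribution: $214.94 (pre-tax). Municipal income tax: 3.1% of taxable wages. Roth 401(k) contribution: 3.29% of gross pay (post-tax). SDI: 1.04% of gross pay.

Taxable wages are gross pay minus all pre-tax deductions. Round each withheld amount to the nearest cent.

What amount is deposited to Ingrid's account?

HSA contribution: $214.94
Taxable wages = $9,591.43 − $214.94 = $9,376.49
State withholding: $9,376.49 × 0.065 = $609.47
Municipal income tax: $9,376.49 × 0.031 = $290.67
SDI: $9,591.43 × 0.0104 = $99.75
Roth 401(k) contribution: $9,591.43 × 0.0329 = $315.56
Total deductions = $214.94 + $609.47 + $290.67 + $99.75 + $315.56 = $1,530.39
Net pay = $9,591.43 − $1,530.39 = $8,061.04

$8,061.04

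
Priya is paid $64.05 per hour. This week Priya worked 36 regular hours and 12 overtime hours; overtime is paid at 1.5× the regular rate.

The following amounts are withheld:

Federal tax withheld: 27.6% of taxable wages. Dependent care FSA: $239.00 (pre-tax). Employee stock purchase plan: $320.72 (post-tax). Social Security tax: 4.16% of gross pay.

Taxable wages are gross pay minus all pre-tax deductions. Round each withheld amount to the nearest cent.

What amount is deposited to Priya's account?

Regular pay: 36 × $64.05 = $2305.80
Overtime pay: 12 × $64.05 × 1.5 = $1152.90
Gross pay = $2305.80 + $1152.90 = $3458.70
Dependent care FSA: $239.00
Taxable wages = $3458.70 − $239.00 = $3219.70
Federal tax withheld: $3219.70 × 0.276 = $888.64
Social Security tax: $3458.70 × 0.0416 = $143.88
Employee stock purchase plan: $320.72
Total deductions = $239.00 + $888.64 + $143.88 + $320.72 = $1592.24
Net pay = $3458.70 − $1592.24 = $1866.46

$1866.46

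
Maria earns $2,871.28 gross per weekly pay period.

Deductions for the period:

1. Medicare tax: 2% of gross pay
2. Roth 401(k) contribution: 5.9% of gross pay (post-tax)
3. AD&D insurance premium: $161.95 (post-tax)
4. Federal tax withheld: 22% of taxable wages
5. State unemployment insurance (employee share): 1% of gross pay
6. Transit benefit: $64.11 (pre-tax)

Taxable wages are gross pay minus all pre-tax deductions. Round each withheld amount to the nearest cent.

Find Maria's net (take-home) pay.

Transit benefit: $64.11
Taxable wages = $2,871.28 − $64.11 = $2,807.17
Federal tax withheld: $2,807.17 × 0.22 = $617.58
Medicare tax: $2,871.28 × 0.02 = $57.43
State unemployment insurance (employee share): $2,871.28 × 0.01 = $28.71
AD&D insurance premium: $161.95
Roth 401(k) contribution: $2,871.28 × 0.059 = $169.41
Total deductions = $64.11 + $617.58 + $57.43 + $28.71 + $161.95 + $169.41 = $1,099.19
Net pay = $2,871.28 − $1,099.19 = $1,772.09

$1,772.09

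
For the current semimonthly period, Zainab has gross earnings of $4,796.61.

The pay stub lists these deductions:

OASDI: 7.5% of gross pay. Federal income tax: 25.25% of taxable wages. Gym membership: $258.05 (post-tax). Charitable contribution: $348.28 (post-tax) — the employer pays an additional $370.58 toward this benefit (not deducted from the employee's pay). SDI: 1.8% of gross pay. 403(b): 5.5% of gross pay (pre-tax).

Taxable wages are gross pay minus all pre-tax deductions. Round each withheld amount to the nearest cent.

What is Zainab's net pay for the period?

403(b): $4,796.61 × 0.055 = $263.81
Taxable wages = $4,796.61 − $263.81 = $4,532.80
Federal income tax: $4,532.80 × 0.2525 = $1,144.53
SDI: $4,796.61 × 0.018 = $86.34
OASDI: $4,796.61 × 0.075 = $359.75
Gym membership: $258.05
Charitable contribution: $348.28
(Employer's $370.58 toward charitable contribution is not withheld from the employee.)
Total deductions = $263.81 + $1,144.53 + $86.34 + $359.75 + $258.05 + $348.28 = $2,460.76
Net pay = $4,796.61 − $2,460.76 = $2,335.85

$2,335.85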